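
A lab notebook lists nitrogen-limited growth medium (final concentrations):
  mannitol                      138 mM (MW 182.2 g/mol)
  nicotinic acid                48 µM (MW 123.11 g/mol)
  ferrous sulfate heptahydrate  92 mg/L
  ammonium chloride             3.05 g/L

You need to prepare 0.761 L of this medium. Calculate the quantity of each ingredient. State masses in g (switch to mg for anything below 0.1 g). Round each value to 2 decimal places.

Working volume: 0.761 L.
mannitol: 138 mmol/L × 182.2 g/mol × 0.761 L ÷ 1000 = 19.13 g
nicotinic acid: 48 µmol/L × 123.11 g/mol × 0.761 L ÷ 1000 = 4.50 mg
ferrous sulfate heptahydrate: 92 mg/L × 0.761 L = 70.01 mg
ammonium chloride: 3.05 g/L × 0.761 L = 2.32 g

mannitol 19.13 g; nicotinic acid 4.50 mg; ferrous sulfate heptahydrate 70.01 mg; ammonium chloride 2.32 g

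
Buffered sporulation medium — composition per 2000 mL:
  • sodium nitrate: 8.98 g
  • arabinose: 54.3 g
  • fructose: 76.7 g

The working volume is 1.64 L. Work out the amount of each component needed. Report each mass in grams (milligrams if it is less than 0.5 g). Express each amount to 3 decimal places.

sodium nitrate 7.364 g; arabinose 44.526 g; fructose 62.894 g

Ratio of target to recipe volume: 1640 / 2000 = 0.82.
sodium nitrate: 8.98 g × (1640 mL / 2000 mL) = 7.364 g
arabinose: 54.3 g × (1640 mL / 2000 mL) = 44.526 g
fructose: 76.7 g × (1640 mL / 2000 mL) = 62.894 g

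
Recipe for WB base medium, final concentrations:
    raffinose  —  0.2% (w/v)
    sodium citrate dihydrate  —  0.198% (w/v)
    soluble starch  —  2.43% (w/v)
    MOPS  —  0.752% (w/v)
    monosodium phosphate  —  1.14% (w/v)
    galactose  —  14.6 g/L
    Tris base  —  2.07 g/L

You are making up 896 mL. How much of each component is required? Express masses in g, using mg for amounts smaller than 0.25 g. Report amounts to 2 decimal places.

raffinose 1.79 g; sodium citrate dihydrate 1.77 g; soluble starch 21.77 g; MOPS 6.74 g; monosodium phosphate 10.21 g; galactose 13.08 g; Tris base 1.85 g

Target volume = 896 mL = 0.896 L.
raffinose: 0.2 g per 100 mL × 896 mL ÷ 100 = 1.79 g
sodium citrate dihydrate: 0.198% w/v = 1.98 g/L → 1.98 × 0.896 L = 1.77 g
soluble starch: 2.43 g per 100 mL × 896 mL ÷ 100 = 21.77 g
MOPS: 0.752% w/v = 7.52 g/L → 7.52 × 0.896 L = 6.74 g
monosodium phosphate: 1.14% w/v = 11.4 g/L → 11.4 × 0.896 L = 10.21 g
galactose: 14.6 g/L × 0.896 L = 13.08 g
Tris base: 2.07 g/L × 0.896 L = 1.85 g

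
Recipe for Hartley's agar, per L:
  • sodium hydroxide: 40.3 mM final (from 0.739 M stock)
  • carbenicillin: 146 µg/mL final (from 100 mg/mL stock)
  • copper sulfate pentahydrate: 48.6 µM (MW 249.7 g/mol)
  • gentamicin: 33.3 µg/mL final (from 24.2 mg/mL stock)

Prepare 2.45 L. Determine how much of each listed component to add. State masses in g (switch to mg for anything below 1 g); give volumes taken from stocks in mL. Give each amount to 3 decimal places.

Scale factor relative to 1 L: 2.45.
sodium hydroxide: V = C2·V2/C1 = 40.3 mM × 2450 mL ÷ 739 mM = 133.606 mL
carbenicillin: C1V1 = C2V2 → 146 µg/mL × 2450 mL ÷ 100000 µg/mL = 3.577 mL
copper sulfate pentahydrate: 48.6 µmol/L × 249.7 g/mol × 2.45 L ÷ 1000 = 29.732 mg
gentamicin: dilute stock: 33.3 µg/mL × 2450 mL ÷ 24200 µg/mL = 3.371 mL

sodium hydroxide 133.606 mL; carbenicillin 3.577 mL; copper sulfate pentahydrate 29.732 mg; gentamicin 3.371 mL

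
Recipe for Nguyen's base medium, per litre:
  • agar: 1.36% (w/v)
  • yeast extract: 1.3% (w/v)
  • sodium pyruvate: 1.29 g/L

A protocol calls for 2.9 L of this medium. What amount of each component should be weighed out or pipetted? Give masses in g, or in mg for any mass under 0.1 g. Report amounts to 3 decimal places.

Working volume: 2.9 L.
agar: 1.36% w/v = 13.6 g/L → 13.6 × 2.9 L = 39.440 g
yeast extract: 1.3% w/v = 13 g/L → 13 × 2.9 L = 37.700 g
sodium pyruvate: 1.29 g/L × 2.9 L = 3.741 g

agar 39.440 g; yeast extract 37.700 g; sodium pyruvate 3.741 g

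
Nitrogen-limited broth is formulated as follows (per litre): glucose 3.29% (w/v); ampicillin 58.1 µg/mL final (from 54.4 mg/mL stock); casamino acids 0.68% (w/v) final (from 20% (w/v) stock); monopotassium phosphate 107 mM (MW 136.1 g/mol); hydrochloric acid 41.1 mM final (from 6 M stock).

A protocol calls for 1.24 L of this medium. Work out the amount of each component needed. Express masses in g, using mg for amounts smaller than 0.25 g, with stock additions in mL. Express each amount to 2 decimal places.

glucose 40.80 g; ampicillin 1.32 mL; casamino acids 42.16 mL; monopotassium phosphate 18.06 g; hydrochloric acid 8.49 mL

Working volume: 1.24 L.
glucose: 3.29% w/v = 32.9 g/L → 32.9 × 1.24 L = 40.80 g
ampicillin: dilute stock: 58.1 µg/mL × 1240 mL ÷ 54400 µg/mL = 1.32 mL
casamino acids: C1V1 = C2V2 → 0.68% ÷ 20% × 1240 mL = 42.16 mL
monopotassium phosphate: 107 mmol/L × 136.1 g/mol × 1.24 L ÷ 1000 = 18.06 g
hydrochloric acid: V = C2·V2/C1 = 41.1 mM × 1240 mL ÷ 6000 mM = 8.49 mL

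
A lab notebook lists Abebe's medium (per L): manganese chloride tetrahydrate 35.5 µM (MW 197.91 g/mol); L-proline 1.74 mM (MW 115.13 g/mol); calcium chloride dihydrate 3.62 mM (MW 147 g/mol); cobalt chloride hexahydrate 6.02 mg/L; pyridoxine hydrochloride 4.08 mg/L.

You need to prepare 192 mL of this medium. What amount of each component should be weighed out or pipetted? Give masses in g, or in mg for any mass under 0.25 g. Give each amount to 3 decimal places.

Target volume = 192 mL = 0.192 L.
manganese chloride tetrahydrate: 35.5 µmol/L × 197.91 g/mol × 0.192 L ÷ 1000 = 1.349 mg
L-proline: 1.74 mmol/L × 115.13 mg/mmol × 0.192 L = 38.463 mg
calcium chloride dihydrate: 3.62 mmol/L × 147 mg/mmol × 0.192 L = 102.171 mg
cobalt chloride hexahydrate: 6.02 mg/L × 0.192 L = 1.156 mg
pyridoxine hydrochloride: 4.08 mg/L × 0.192 L = 0.783 mg

manganese chloride tetrahydrate 1.349 mg; L-proline 38.463 mg; calcium chloride dihydrate 102.171 mg; cobalt chloride hexahydrate 1.156 mg; pyridoxine hydrochloride 0.783 mg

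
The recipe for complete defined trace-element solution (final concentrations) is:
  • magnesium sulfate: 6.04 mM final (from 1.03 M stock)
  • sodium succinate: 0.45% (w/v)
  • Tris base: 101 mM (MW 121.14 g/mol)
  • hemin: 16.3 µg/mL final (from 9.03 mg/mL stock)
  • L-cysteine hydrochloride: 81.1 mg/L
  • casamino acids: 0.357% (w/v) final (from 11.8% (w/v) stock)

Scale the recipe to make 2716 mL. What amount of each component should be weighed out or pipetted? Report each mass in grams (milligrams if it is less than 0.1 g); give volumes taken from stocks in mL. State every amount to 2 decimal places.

magnesium sulfate 15.93 mL; sodium succinate 12.22 g; Tris base 33.23 g; hemin 4.90 mL; L-cysteine hydrochloride 0.22 g; casamino acids 82.17 mL

Working volume: 2716 mL = 2.716 L.
magnesium sulfate: V = C2·V2/C1 = 6.04 mM × 2716 mL ÷ 1030 mM = 15.93 mL
sodium succinate: 0.45% w/v = 4.5 g/L → 4.5 × 2.716 L = 12.22 g
Tris base: 101 mmol/L × 121.14 g/mol × 2.716 L ÷ 1000 = 33.23 g
hemin: V = C2·V2/C1 = 16.3 µg/mL × 2716 mL ÷ 9030 µg/mL = 4.90 mL
L-cysteine hydrochloride: 81.1 mg/L × 2.716 L = 220.268 mg = 0.22 g
casamino acids: C1V1 = C2V2 → 0.357% ÷ 11.8% × 2716 mL = 82.17 mL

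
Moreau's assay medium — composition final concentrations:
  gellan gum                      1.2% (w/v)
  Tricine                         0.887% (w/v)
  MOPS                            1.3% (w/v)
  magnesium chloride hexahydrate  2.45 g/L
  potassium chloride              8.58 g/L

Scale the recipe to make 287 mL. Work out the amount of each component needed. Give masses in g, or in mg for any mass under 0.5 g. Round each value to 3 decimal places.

Working volume: 287 mL = 0.287 L.
gellan gum: 1.2% w/v = 12 g/L → 12 × 0.287 L = 3.444 g
Tricine: 0.887% w/v = 8.87 g/L → 8.87 × 0.287 L = 2.546 g
MOPS: 1.3 g per 100 mL × 287 mL ÷ 100 = 3.731 g
magnesium chloride hexahydrate: 2.45 g/L × 0.287 L = 0.703 g
potassium chloride: 8.58 g/L × 0.287 L = 2.462 g

gellan gum 3.444 g; Tricine 2.546 g; MOPS 3.731 g; magnesium chloride hexahydrate 0.703 g; potassium chloride 2.462 g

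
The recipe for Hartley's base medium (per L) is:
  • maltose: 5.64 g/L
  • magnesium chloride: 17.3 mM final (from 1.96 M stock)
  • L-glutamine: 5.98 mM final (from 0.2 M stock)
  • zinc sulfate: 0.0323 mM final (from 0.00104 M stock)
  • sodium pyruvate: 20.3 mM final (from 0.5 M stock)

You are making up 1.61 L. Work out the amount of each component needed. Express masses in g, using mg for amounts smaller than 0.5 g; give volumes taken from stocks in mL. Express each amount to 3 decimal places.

Scale factor relative to 1 L: 1.61.
maltose: 5.64 g/L × 1.61 L = 9.080 g
magnesium chloride: V = C2·V2/C1 = 17.3 mM × 1610 mL ÷ 1960 mM = 14.211 mL
L-glutamine: V = C2·V2/C1 = 5.98 mM × 1610 mL ÷ 200 mM = 48.139 mL
zinc sulfate: C1V1 = C2V2 → 0.0323 mM × 1610 mL ÷ 1.04 mM = 50.003 mL
sodium pyruvate: C1V1 = C2V2 → 20.3 mM × 1610 mL ÷ 500 mM = 65.366 mL

maltose 9.080 g; magnesium chloride 14.211 mL; L-glutamine 48.139 mL; zinc sulfate 50.003 mL; sodium pyruvate 65.366 mL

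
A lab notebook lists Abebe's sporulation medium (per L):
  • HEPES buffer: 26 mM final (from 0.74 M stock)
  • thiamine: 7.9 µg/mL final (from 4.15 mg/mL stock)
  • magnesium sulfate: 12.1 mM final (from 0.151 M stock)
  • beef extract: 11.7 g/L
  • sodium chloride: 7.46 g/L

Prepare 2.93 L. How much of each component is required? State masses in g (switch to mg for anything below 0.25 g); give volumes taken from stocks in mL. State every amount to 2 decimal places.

Scale factor relative to 1 L: 2.93.
HEPES buffer: dilute stock: 26 mM × 2930 mL ÷ 740 mM = 102.95 mL
thiamine: dilute stock: 7.9 µg/mL × 2930 mL ÷ 4150 µg/mL = 5.58 mL
magnesium sulfate: C1V1 = C2V2 → 12.1 mM × 2930 mL ÷ 151 mM = 234.79 mL
beef extract: 11.7 g/L × 2.93 L = 34.28 g
sodium chloride: 7.46 g/L × 2.93 L = 21.86 g

HEPES buffer 102.95 mL; thiamine 5.58 mL; magnesium sulfate 234.79 mL; beef extract 34.28 g; sodium chloride 21.86 g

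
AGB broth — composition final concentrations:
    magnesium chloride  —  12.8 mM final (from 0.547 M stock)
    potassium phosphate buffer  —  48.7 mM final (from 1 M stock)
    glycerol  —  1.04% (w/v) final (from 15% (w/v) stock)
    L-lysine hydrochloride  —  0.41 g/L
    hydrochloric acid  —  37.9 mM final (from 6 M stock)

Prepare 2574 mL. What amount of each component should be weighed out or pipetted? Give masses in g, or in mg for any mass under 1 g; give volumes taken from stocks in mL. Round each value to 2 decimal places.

magnesium chloride 60.23 mL; potassium phosphate buffer 125.35 mL; glycerol 178.46 mL; L-lysine hydrochloride 1.06 g; hydrochloric acid 16.26 mL

Target volume = 2574 mL = 2.574 L.
magnesium chloride: dilute stock: 12.8 mM × 2574 mL ÷ 547 mM = 60.23 mL
potassium phosphate buffer: dilute stock: 48.7 mM × 2574 mL ÷ 1000 mM = 125.35 mL
glycerol: C1V1 = C2V2 → 1.04% ÷ 15% × 2574 mL = 178.46 mL
L-lysine hydrochloride: 0.41 g/L × 2.574 L = 1.06 g
hydrochloric acid: dilute stock: 37.9 mM × 2574 mL ÷ 6000 mM = 16.26 mL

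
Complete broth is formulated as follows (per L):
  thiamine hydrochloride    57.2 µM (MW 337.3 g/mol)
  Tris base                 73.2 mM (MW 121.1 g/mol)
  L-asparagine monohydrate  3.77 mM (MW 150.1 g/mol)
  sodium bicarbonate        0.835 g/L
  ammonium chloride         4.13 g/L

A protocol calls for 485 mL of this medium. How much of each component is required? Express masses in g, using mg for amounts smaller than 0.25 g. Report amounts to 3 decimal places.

Scale factor relative to 1 L: 0.485.
thiamine hydrochloride: 57.2 µmol/L × 337.3 g/mol × 0.485 L ÷ 1000 = 9.357 mg
Tris base: 73.2 mmol/L × 121.1 g/mol × 0.485 L ÷ 1000 = 4.299 g
L-asparagine monohydrate: 3.77 mmol/L × 150.1 g/mol × 0.485 L ÷ 1000 = 0.274 g
sodium bicarbonate: 0.835 g/L × 0.485 L = 0.405 g
ammonium chloride: 4.13 g/L × 0.485 L = 2.003 g

thiamine hydrochloride 9.357 mg; Tris base 4.299 g; L-asparagine monohydrate 0.274 g; sodium bicarbonate 0.405 g; ammonium chloride 2.003 g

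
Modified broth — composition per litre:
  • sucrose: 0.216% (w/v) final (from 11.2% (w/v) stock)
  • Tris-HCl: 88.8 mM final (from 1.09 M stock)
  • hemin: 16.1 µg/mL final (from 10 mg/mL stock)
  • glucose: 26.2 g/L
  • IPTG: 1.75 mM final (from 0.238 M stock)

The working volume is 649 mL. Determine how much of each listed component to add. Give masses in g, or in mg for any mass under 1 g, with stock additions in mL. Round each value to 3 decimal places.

sucrose 12.516 mL; Tris-HCl 52.873 mL; hemin 1.045 mL; glucose 17.004 g; IPTG 4.772 mL

Scale factor relative to 1 L: 0.649.
sucrose: V = C2·V2/C1 = 0.216% ÷ 11.2% × 649 mL = 12.516 mL
Tris-HCl: V = C2·V2/C1 = 88.8 mM × 649 mL ÷ 1090 mM = 52.873 mL
hemin: V = C2·V2/C1 = 16.1 µg/mL × 649 mL ÷ 10000 µg/mL = 1.045 mL
glucose: 26.2 g/L × 0.649 L = 17.004 g
IPTG: dilute stock: 1.75 mM × 649 mL ÷ 238 mM = 4.772 mL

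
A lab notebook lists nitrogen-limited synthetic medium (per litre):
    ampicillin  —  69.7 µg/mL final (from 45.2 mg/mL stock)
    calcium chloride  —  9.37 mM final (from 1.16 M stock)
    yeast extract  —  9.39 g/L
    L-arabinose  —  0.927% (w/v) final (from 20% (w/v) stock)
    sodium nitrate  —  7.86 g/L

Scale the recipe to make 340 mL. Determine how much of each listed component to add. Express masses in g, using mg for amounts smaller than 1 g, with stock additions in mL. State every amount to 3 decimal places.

Working volume: 340 mL = 0.34 L.
ampicillin: C1V1 = C2V2 → 69.7 µg/mL × 340 mL ÷ 45200 µg/mL = 0.524 mL
calcium chloride: V = C2·V2/C1 = 9.37 mM × 340 mL ÷ 1160 mM = 2.746 mL
yeast extract: 9.39 g/L × 0.34 L = 3.193 g
L-arabinose: dilute stock: 0.927% ÷ 20% × 340 mL = 15.759 mL
sodium nitrate: 7.86 g/L × 0.34 L = 2.672 g

ampicillin 0.524 mL; calcium chloride 2.746 mL; yeast extract 3.193 g; L-arabinose 15.759 mL; sodium nitrate 2.672 g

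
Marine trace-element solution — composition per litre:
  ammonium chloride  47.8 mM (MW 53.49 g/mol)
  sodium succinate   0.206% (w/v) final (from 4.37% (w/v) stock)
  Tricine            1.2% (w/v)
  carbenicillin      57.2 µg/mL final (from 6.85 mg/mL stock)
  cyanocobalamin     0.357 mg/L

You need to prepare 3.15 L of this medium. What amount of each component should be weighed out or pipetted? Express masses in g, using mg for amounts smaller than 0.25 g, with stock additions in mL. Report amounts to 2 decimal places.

ammonium chloride 8.05 g; sodium succinate 148.49 mL; Tricine 37.80 g; carbenicillin 26.30 mL; cyanocobalamin 1.12 mg

Scale factor relative to 1 L: 3.15.
ammonium chloride: 47.8 mmol/L × 53.49 g/mol × 3.15 L ÷ 1000 = 8.05 g
sodium succinate: V = C2·V2/C1 = 0.206% ÷ 4.37% × 3150 mL = 148.49 mL
Tricine: 1.2 g per 100 mL × 3150 mL ÷ 100 = 37.80 g
carbenicillin: C1V1 = C2V2 → 57.2 µg/mL × 3150 mL ÷ 6850 µg/mL = 26.30 mL
cyanocobalamin: 0.357 mg/L × 3.15 L = 1.12 mg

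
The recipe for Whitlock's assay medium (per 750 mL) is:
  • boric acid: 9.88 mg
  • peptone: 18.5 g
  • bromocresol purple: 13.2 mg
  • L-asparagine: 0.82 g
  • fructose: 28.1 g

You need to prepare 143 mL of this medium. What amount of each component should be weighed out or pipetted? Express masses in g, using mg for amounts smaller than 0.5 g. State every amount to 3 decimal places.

Scale factor = 143 mL / 750 mL = 0.190667.
boric acid: 9.88 mg × (143 mL / 750 mL) = 1.884 mg
peptone: 18.5 g × (143 mL / 750 mL) = 3.527 g
bromocresol purple: 13.2 mg × (143 mL / 750 mL) = 2.517 mg
L-asparagine: 0.82 g × (143 mL / 750 mL) = 0.156347 g = 156.347 mg
fructose: 28.1 g × (143 mL / 750 mL) = 5.358 g

boric acid 1.884 mg; peptone 3.527 g; bromocresol purple 2.517 mg; L-asparagine 156.347 mg; fructose 5.358 g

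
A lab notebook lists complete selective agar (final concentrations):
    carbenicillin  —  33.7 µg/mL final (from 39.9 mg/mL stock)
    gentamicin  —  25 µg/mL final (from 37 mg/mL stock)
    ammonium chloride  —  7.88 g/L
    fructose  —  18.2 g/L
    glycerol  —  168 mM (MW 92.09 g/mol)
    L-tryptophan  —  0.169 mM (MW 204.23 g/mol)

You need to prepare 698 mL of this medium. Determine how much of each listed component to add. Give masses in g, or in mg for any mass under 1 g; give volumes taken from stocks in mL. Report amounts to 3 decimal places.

Working volume: 698 mL = 0.698 L.
carbenicillin: V = C2·V2/C1 = 33.7 µg/mL × 698 mL ÷ 39900 µg/mL = 0.590 mL
gentamicin: V = C2·V2/C1 = 25 µg/mL × 698 mL ÷ 37000 µg/mL = 0.472 mL
ammonium chloride: 7.88 g/L × 0.698 L = 5.500 g
fructose: 18.2 g/L × 0.698 L = 12.704 g
glycerol: 168 mmol/L × 92.09 g/mol × 0.698 L ÷ 1000 = 10.799 g
L-tryptophan: 0.169 mmol/L × 204.23 mg/mmol × 0.698 L = 24.091 mg

carbenicillin 0.590 mL; gentamicin 0.472 mL; ammonium chloride 5.500 g; fructose 12.704 g; glycerol 10.799 g; L-tryptophan 24.091 mg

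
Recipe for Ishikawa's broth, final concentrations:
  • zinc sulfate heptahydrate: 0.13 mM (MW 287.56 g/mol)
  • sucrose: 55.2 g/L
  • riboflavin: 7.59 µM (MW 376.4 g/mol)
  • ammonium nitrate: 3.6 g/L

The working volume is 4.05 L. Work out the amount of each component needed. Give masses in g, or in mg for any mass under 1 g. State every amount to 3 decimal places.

zinc sulfate heptahydrate 151.400 mg; sucrose 223.560 g; riboflavin 11.570 mg; ammonium nitrate 14.580 g

Working volume: 4.05 L.
zinc sulfate heptahydrate: 0.13 mmol/L × 287.56 mg/mmol × 4.05 L = 151.400 mg
sucrose: 55.2 g/L × 4.05 L = 223.560 g
riboflavin: 7.59 µmol/L × 376.4 g/mol × 4.05 L ÷ 1000 = 11.570 mg
ammonium nitrate: 3.6 g/L × 4.05 L = 14.580 g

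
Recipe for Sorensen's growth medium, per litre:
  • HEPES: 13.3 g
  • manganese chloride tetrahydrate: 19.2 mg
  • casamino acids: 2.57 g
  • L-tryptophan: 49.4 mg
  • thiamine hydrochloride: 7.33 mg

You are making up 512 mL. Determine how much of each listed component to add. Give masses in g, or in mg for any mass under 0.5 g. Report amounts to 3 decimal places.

Ratio of target to recipe volume: 512 / 1000 = 0.512.
HEPES: 13.3 g × (512 mL / 1000 mL) = 6.810 g
manganese chloride tetrahydrate: 19.2 mg × (512 mL / 1000 mL) = 9.830 mg
casamino acids: 2.57 g × (512 mL / 1000 mL) = 1.316 g
L-tryptophan: 49.4 mg × (512 mL / 1000 mL) = 25.293 mg
thiamine hydrochloride: 7.33 mg × (512 mL / 1000 mL) = 3.753 mg

HEPES 6.810 g; manganese chloride tetrahydrate 9.830 mg; casamino acids 1.316 g; L-tryptophan 25.293 mg; thiamine hydrochloride 3.753 mg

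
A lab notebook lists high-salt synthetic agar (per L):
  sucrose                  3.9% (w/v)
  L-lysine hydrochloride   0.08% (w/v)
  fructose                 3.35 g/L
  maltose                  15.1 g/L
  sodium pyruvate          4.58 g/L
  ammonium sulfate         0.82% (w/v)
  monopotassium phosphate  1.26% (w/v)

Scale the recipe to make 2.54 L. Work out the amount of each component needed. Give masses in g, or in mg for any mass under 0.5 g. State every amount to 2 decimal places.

Working volume: 2.54 L.
sucrose: 3.9% w/v = 39 g/L → 39 × 2.54 L = 99.06 g
L-lysine hydrochloride: 0.08% w/v = 0.8 g/L → 0.8 × 2.54 L = 2.03 g
fructose: 3.35 g/L × 2.54 L = 8.51 g
maltose: 15.1 g/L × 2.54 L = 38.35 g
sodium pyruvate: 4.58 g/L × 2.54 L = 11.63 g
ammonium sulfate: 0.82 g per 100 mL × 2540 mL ÷ 100 = 20.83 g
monopotassium phosphate: 1.26% w/v = 12.6 g/L → 12.6 × 2.54 L = 32.00 g

sucrose 99.06 g; L-lysine hydrochloride 2.03 g; fructose 8.51 g; maltose 38.35 g; sodium pyruvate 11.63 g; ammonium sulfate 20.83 g; monopotassium phosphate 32.00 g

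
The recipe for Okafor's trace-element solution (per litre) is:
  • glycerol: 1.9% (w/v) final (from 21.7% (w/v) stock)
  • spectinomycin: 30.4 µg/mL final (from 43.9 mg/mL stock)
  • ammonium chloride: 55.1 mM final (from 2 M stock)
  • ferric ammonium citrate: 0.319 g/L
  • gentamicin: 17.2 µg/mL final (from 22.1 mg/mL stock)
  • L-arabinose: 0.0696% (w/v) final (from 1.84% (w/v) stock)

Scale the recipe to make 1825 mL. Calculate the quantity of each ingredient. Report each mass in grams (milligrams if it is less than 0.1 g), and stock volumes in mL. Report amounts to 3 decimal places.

Target volume = 1825 mL = 1.825 L.
glycerol: V = C2·V2/C1 = 1.9% ÷ 21.7% × 1825 mL = 159.793 mL
spectinomycin: dilute stock: 30.4 µg/mL × 1825 mL ÷ 43900 µg/mL = 1.264 mL
ammonium chloride: V = C2·V2/C1 = 55.1 mM × 1825 mL ÷ 2000 mM = 50.279 mL
ferric ammonium citrate: 0.319 g/L × 1.825 L = 0.582 g
gentamicin: dilute stock: 17.2 µg/mL × 1825 mL ÷ 22100 µg/mL = 1.420 mL
L-arabinose: V = C2·V2/C1 = 0.0696% ÷ 1.84% × 1825 mL = 69.033 mL

glycerol 159.793 mL; spectinomycin 1.264 mL; ammonium chloride 50.279 mL; ferric ammonium citrate 0.582 g; gentamicin 1.420 mL; L-arabinose 69.033 mL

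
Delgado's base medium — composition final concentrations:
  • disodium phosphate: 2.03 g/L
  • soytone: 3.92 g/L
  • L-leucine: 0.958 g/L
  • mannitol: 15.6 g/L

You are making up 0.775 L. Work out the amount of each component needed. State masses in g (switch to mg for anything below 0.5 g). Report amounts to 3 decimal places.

disodium phosphate 1.573 g; soytone 3.038 g; L-leucine 0.742 g; mannitol 12.090 g

Working volume: 0.775 L.
disodium phosphate: 2.03 g/L × 0.775 L = 1.573 g
soytone: 3.92 g/L × 0.775 L = 3.038 g
L-leucine: 0.958 g/L × 0.775 L = 0.742 g
mannitol: 15.6 g/L × 0.775 L = 12.090 g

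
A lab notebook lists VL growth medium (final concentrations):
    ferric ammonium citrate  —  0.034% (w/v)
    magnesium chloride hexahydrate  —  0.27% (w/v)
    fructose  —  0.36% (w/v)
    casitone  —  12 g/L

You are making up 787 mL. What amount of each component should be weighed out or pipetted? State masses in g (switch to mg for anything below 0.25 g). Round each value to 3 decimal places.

Target volume = 787 mL = 0.787 L.
ferric ammonium citrate: 0.034 g per 100 mL × 787 mL ÷ 100 = 0.268 g
magnesium chloride hexahydrate: 0.27% w/v = 2.7 g/L → 2.7 × 0.787 L = 2.125 g
fructose: 0.36 g per 100 mL × 787 mL ÷ 100 = 2.833 g
casitone: 12 g/L × 0.787 L = 9.444 g

ferric ammonium citrate 0.268 g; magnesium chloride hexahydrate 2.125 g; fructose 2.833 g; casitone 9.444 g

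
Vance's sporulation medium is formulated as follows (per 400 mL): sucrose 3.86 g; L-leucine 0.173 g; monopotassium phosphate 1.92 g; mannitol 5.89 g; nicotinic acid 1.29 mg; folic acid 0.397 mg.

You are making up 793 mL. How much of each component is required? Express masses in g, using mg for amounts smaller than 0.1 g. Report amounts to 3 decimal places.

sucrose 7.652 g; L-leucine 0.343 g; monopotassium phosphate 3.806 g; mannitol 11.677 g; nicotinic acid 2.557 mg; folic acid 0.787 mg

Ratio of target to recipe volume: 793 / 400 = 1.9825.
sucrose: 3.86 g × (793 mL / 400 mL) = 7.652 g
L-leucine: 0.173 g × (793 mL / 400 mL) = 0.343 g
monopotassium phosphate: 1.92 g × (793 mL / 400 mL) = 3.806 g
mannitol: 5.89 g × (793 mL / 400 mL) = 11.677 g
nicotinic acid: 1.29 mg × (793 mL / 400 mL) = 2.557 mg
folic acid: 0.397 mg × (793 mL / 400 mL) = 0.787 mg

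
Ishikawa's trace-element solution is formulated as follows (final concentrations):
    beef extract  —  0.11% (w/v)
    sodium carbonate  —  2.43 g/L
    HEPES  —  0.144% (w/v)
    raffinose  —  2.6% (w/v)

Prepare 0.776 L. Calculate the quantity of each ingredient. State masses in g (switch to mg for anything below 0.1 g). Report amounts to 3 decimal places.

beef extract 0.854 g; sodium carbonate 1.886 g; HEPES 1.117 g; raffinose 20.176 g

Working volume: 0.776 L.
beef extract: 0.11% w/v = 1.1 g/L → 1.1 × 0.776 L = 0.854 g
sodium carbonate: 2.43 g/L × 0.776 L = 1.886 g
HEPES: 0.144% w/v = 1.44 g/L → 1.44 × 0.776 L = 1.117 g
raffinose: 2.6 g per 100 mL × 776 mL ÷ 100 = 20.176 g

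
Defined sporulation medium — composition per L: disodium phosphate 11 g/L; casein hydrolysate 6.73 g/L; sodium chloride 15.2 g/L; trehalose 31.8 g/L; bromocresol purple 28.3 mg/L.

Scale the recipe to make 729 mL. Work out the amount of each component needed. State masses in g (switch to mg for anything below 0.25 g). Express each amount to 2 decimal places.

disodium phosphate 8.02 g; casein hydrolysate 4.91 g; sodium chloride 11.08 g; trehalose 23.18 g; bromocresol purple 20.63 mg

Target volume = 729 mL = 0.729 L.
disodium phosphate: 11 g/L × 0.729 L = 8.02 g
casein hydrolysate: 6.73 g/L × 0.729 L = 4.91 g
sodium chloride: 15.2 g/L × 0.729 L = 11.08 g
trehalose: 31.8 g/L × 0.729 L = 23.18 g
bromocresol purple: 28.3 mg/L × 0.729 L = 20.63 mg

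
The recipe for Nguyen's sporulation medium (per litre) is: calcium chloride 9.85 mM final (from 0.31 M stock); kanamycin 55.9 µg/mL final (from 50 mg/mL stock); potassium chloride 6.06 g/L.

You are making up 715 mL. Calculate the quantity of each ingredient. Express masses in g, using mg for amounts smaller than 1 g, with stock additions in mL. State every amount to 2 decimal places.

Working volume: 715 mL = 0.715 L.
calcium chloride: C1V1 = C2V2 → 9.85 mM × 715 mL ÷ 310 mM = 22.72 mL
kanamycin: dilute stock: 55.9 µg/mL × 715 mL ÷ 50000 µg/mL = 0.80 mL
potassium chloride: 6.06 g/L × 0.715 L = 4.33 g

calcium chloride 22.72 mL; kanamycin 0.80 mL; potassium chloride 4.33 g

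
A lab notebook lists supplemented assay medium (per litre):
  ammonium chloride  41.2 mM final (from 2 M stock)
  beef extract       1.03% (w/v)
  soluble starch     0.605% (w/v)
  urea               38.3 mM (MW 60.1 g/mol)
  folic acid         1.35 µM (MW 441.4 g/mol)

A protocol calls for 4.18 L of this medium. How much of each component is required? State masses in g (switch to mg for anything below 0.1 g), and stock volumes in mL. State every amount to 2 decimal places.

Working volume: 4.18 L.
ammonium chloride: V = C2·V2/C1 = 41.2 mM × 4180 mL ÷ 2000 mM = 86.11 mL
beef extract: 1.03% w/v = 10.3 g/L → 10.3 × 4.18 L = 43.05 g
soluble starch: 0.605 g per 100 mL × 4180 mL ÷ 100 = 25.29 g
urea: 38.3 mmol/L × 60.1 g/mol × 4.18 L ÷ 1000 = 9.62 g
folic acid: 1.35 µmol/L × 441.4 g/mol × 4.18 L ÷ 1000 = 2.49 mg

ammonium chloride 86.11 mL; beef extract 43.05 g; soluble starch 25.29 g; urea 9.62 g; folic acid 2.49 mg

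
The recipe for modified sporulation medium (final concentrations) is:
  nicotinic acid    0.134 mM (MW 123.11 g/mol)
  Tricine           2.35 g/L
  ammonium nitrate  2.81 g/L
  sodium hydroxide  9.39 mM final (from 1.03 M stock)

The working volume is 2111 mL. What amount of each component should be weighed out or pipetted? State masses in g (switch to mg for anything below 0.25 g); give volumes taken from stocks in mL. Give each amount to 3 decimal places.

nicotinic acid 34.825 mg; Tricine 4.961 g; ammonium nitrate 5.932 g; sodium hydroxide 19.245 mL

Scale factor relative to 1 L: 2.111.
nicotinic acid: 0.134 mmol/L × 123.11 mg/mmol × 2.111 L = 34.825 mg
Tricine: 2.35 g/L × 2.111 L = 4.961 g
ammonium nitrate: 2.81 g/L × 2.111 L = 5.932 g
sodium hydroxide: V = C2·V2/C1 = 9.39 mM × 2111 mL ÷ 1030 mM = 19.245 mL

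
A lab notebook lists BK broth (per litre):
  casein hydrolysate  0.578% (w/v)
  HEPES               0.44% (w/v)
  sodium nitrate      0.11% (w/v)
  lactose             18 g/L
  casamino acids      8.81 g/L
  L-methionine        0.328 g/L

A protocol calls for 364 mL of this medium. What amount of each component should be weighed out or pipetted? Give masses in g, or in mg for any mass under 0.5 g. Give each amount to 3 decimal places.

casein hydrolysate 2.104 g; HEPES 1.602 g; sodium nitrate 400.400 mg; lactose 6.552 g; casamino acids 3.207 g; L-methionine 119.392 mg

Working volume: 364 mL = 0.364 L.
casein hydrolysate: 0.578 g per 100 mL × 364 mL ÷ 100 = 2.104 g
HEPES: 0.44% w/v = 4.4 g/L → 4.4 × 0.364 L = 1.602 g
sodium nitrate: 0.11 g per 100 mL × 364 mL ÷ 100 = 0.4004 g = 400.400 mg
lactose: 18 g/L × 0.364 L = 6.552 g
casamino acids: 8.81 g/L × 0.364 L = 3.207 g
L-methionine: 0.328 g/L × 0.364 L = 0.119392 g = 119.392 mg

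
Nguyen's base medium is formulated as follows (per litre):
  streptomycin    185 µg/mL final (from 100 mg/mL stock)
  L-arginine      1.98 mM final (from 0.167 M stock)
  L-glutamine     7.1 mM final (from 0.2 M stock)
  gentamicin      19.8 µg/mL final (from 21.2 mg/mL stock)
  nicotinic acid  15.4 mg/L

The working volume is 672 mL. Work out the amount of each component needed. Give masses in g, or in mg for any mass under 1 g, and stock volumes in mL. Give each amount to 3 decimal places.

Target volume = 672 mL = 0.672 L.
streptomycin: C1V1 = C2V2 → 185 µg/mL × 672 mL ÷ 100000 µg/mL = 1.243 mL
L-arginine: C1V1 = C2V2 → 1.98 mM × 672 mL ÷ 167 mM = 7.967 mL
L-glutamine: C1V1 = C2V2 → 7.1 mM × 672 mL ÷ 200 mM = 23.856 mL
gentamicin: V = C2·V2/C1 = 19.8 µg/mL × 672 mL ÷ 21200 µg/mL = 0.628 mL
nicotinic acid: 15.4 mg/L × 0.672 L = 10.349 mg

streptomycin 1.243 mL; L-arginine 7.967 mL; L-glutamine 23.856 mL; gentamicin 0.628 mL; nicotinic acid 10.349 mg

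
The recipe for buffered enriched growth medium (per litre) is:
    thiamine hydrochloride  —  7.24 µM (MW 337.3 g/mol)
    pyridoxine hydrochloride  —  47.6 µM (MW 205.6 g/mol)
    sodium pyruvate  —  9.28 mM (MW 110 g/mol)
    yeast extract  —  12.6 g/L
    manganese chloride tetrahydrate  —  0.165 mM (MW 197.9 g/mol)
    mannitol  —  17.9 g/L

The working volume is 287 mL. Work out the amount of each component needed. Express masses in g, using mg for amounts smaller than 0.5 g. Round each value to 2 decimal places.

thiamine hydrochloride 0.70 mg; pyridoxine hydrochloride 2.81 mg; sodium pyruvate 292.97 mg; yeast extract 3.62 g; manganese chloride tetrahydrate 9.37 mg; mannitol 5.14 g

Target volume = 287 mL = 0.287 L.
thiamine hydrochloride: 7.24 µmol/L × 337.3 g/mol × 0.287 L ÷ 1000 = 0.70 mg
pyridoxine hydrochloride: 47.6 µmol/L × 205.6 g/mol × 0.287 L ÷ 1000 = 2.81 mg
sodium pyruvate: 9.28 mmol/L × 110 mg/mmol × 0.287 L = 292.97 mg
yeast extract: 12.6 g/L × 0.287 L = 3.62 g
manganese chloride tetrahydrate: 0.165 mmol/L × 197.9 mg/mmol × 0.287 L = 9.37 mg
mannitol: 17.9 g/L × 0.287 L = 5.14 g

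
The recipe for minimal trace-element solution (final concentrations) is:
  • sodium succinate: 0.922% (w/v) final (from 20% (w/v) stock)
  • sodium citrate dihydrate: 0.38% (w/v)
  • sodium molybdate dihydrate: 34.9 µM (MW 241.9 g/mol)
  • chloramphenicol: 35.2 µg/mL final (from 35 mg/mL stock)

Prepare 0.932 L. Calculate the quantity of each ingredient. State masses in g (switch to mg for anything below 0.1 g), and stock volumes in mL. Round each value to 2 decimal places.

Working volume: 0.932 L.
sodium succinate: V = C2·V2/C1 = 0.922% ÷ 20% × 932 mL = 42.97 mL
sodium citrate dihydrate: 0.38 g per 100 mL × 932 mL ÷ 100 = 3.54 g
sodium molybdate dihydrate: 34.9 µmol/L × 241.9 g/mol × 0.932 L ÷ 1000 = 7.87 mg
chloramphenicol: dilute stock: 35.2 µg/mL × 932 mL ÷ 35000 µg/mL = 0.94 mL

sodium succinate 42.97 mL; sodium citrate dihydrate 3.54 g; sodium molybdate dihydrate 7.87 mg; chloramphenicol 0.94 mL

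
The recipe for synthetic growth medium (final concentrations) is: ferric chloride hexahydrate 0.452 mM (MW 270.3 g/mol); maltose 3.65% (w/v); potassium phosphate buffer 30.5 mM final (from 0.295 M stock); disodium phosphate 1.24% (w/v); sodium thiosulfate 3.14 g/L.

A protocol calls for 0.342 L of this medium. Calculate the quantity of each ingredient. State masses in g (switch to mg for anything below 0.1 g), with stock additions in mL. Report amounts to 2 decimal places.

Working volume: 0.342 L.
ferric chloride hexahydrate: 0.452 mmol/L × 270.3 mg/mmol × 0.342 L = 41.78 mg
maltose: 3.65% w/v = 36.5 g/L → 36.5 × 0.342 L = 12.48 g
potassium phosphate buffer: dilute stock: 30.5 mM × 342 mL ÷ 295 mM = 35.36 mL
disodium phosphate: 1.24% w/v = 12.4 g/L → 12.4 × 0.342 L = 4.24 g
sodium thiosulfate: 3.14 g/L × 0.342 L = 1.07 g

ferric chloride hexahydrate 41.78 mg; maltose 12.48 g; potassium phosphate buffer 35.36 mL; disodium phosphate 4.24 g; sodium thiosulfate 1.07 g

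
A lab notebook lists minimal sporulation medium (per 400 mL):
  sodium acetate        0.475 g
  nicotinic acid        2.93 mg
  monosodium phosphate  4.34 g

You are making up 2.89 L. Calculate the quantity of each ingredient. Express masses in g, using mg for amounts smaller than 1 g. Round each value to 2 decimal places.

Scale factor = 2890 mL / 400 mL = 7.225.
sodium acetate: 0.475 g × (2890 mL / 400 mL) = 3.43 g
nicotinic acid: 2.93 mg × (2890 mL / 400 mL) = 21.17 mg
monosodium phosphate: 4.34 g × (2890 mL / 400 mL) = 31.36 g

sodium acetate 3.43 g; nicotinic acid 21.17 mg; monosodium phosphate 31.36 g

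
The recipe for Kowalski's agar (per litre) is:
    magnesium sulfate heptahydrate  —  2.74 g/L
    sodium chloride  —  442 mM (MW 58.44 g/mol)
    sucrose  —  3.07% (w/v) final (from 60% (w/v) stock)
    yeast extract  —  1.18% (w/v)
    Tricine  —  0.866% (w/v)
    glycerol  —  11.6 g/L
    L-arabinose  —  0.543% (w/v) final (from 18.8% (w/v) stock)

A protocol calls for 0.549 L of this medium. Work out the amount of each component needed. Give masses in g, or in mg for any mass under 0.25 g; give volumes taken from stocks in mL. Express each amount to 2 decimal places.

Working volume: 0.549 L.
magnesium sulfate heptahydrate: 2.74 g/L × 0.549 L = 1.50 g
sodium chloride: 442 mmol/L × 58.44 g/mol × 0.549 L ÷ 1000 = 14.18 g
sucrose: C1V1 = C2V2 → 3.07% ÷ 60% × 549 mL = 28.09 mL
yeast extract: 1.18% w/v = 11.8 g/L → 11.8 × 0.549 L = 6.48 g
Tricine: 0.866 g per 100 mL × 549 mL ÷ 100 = 4.75 g
glycerol: 11.6 g/L × 0.549 L = 6.37 g
L-arabinose: C1V1 = C2V2 → 0.543% ÷ 18.8% × 549 mL = 15.86 mL

magnesium sulfate heptahydrate 1.50 g; sodium chloride 14.18 g; sucrose 28.09 mL; yeast extract 6.48 g; Tricine 4.75 g; glycerol 6.37 g; L-arabinose 15.86 mL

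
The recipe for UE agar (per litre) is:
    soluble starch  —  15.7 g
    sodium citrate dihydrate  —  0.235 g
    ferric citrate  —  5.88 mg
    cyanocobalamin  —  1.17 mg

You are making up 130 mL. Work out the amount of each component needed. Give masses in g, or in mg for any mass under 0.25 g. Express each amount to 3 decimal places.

Scale factor = 130 mL / 1000 mL = 0.13.
soluble starch: 15.7 g × (130 mL / 1000 mL) = 2.041 g
sodium citrate dihydrate: 0.235 g × (130 mL / 1000 mL) = 0.03055 g = 30.550 mg
ferric citrate: 5.88 mg × (130 mL / 1000 mL) = 0.764 mg
cyanocobalamin: 1.17 mg × (130 mL / 1000 mL) = 0.152 mg

soluble starch 2.041 g; sodium citrate dihydrate 30.550 mg; ferric citrate 0.764 mg; cyanocobalamin 0.152 mg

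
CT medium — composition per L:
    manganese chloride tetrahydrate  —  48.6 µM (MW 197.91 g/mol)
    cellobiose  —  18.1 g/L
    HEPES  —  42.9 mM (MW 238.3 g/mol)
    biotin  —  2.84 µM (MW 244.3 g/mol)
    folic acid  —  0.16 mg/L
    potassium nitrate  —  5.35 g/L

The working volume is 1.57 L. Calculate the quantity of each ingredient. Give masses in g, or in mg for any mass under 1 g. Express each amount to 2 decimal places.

Scale factor relative to 1 L: 1.57.
manganese chloride tetrahydrate: 48.6 µmol/L × 197.91 g/mol × 1.57 L ÷ 1000 = 15.10 mg
cellobiose: 18.1 g/L × 1.57 L = 28.42 g
HEPES: 42.9 mmol/L × 238.3 g/mol × 1.57 L ÷ 1000 = 16.05 g
biotin: 2.84 µmol/L × 244.3 g/mol × 1.57 L ÷ 1000 = 1.09 mg
folic acid: 0.16 mg/L × 1.57 L = 0.25 mg
potassium nitrate: 5.35 g/L × 1.57 L = 8.40 g

manganese chloride tetrahydrate 15.10 mg; cellobiose 28.42 g; HEPES 16.05 g; biotin 1.09 mg; folic acid 0.25 mg; potassium nitrate 8.40 g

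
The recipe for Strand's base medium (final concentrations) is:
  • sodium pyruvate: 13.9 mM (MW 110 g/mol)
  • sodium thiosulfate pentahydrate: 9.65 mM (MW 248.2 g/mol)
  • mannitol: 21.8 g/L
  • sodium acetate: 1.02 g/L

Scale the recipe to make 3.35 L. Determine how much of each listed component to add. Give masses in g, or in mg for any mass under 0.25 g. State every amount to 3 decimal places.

sodium pyruvate 5.122 g; sodium thiosulfate pentahydrate 8.024 g; mannitol 73.030 g; sodium acetate 3.417 g

Working volume: 3.35 L.
sodium pyruvate: 13.9 mmol/L × 110 g/mol × 3.35 L ÷ 1000 = 5.122 g
sodium thiosulfate pentahydrate: 9.65 mmol/L × 248.2 g/mol × 3.35 L ÷ 1000 = 8.024 g
mannitol: 21.8 g/L × 3.35 L = 73.030 g
sodium acetate: 1.02 g/L × 3.35 L = 3.417 g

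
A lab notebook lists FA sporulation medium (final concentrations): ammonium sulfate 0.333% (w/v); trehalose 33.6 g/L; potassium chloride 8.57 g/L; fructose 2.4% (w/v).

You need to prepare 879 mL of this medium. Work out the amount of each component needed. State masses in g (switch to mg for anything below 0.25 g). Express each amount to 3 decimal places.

ammonium sulfate 2.927 g; trehalose 29.534 g; potassium chloride 7.533 g; fructose 21.096 g

Working volume: 879 mL = 0.879 L.
ammonium sulfate: 0.333 g per 100 mL × 879 mL ÷ 100 = 2.927 g
trehalose: 33.6 g/L × 0.879 L = 29.534 g
potassium chloride: 8.57 g/L × 0.879 L = 7.533 g
fructose: 2.4% w/v = 24 g/L → 24 × 0.879 L = 21.096 g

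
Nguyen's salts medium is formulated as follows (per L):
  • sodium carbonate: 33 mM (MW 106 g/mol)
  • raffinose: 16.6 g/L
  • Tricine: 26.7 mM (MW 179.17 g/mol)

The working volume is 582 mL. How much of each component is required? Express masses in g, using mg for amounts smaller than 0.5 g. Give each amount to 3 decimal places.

Target volume = 582 mL = 0.582 L.
sodium carbonate: 33 mmol/L × 106 g/mol × 0.582 L ÷ 1000 = 2.036 g
raffinose: 16.6 g/L × 0.582 L = 9.661 g
Tricine: 26.7 mmol/L × 179.17 g/mol × 0.582 L ÷ 1000 = 2.784 g

sodium carbonate 2.036 g; raffinose 9.661 g; Tricine 2.784 g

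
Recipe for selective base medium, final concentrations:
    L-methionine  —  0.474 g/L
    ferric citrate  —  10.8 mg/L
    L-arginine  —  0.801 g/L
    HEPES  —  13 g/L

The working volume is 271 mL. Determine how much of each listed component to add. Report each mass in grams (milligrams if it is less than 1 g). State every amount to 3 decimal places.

Working volume: 271 mL = 0.271 L.
L-methionine: 0.474 g/L × 0.271 L = 0.128454 g = 128.454 mg
ferric citrate: 10.8 mg/L × 0.271 L = 2.927 mg
L-arginine: 0.801 g/L × 0.271 L = 0.217071 g = 217.071 mg
HEPES: 13 g/L × 0.271 L = 3.523 g

L-methionine 128.454 mg; ferric citrate 2.927 mg; L-arginine 217.071 mg; HEPES 3.523 g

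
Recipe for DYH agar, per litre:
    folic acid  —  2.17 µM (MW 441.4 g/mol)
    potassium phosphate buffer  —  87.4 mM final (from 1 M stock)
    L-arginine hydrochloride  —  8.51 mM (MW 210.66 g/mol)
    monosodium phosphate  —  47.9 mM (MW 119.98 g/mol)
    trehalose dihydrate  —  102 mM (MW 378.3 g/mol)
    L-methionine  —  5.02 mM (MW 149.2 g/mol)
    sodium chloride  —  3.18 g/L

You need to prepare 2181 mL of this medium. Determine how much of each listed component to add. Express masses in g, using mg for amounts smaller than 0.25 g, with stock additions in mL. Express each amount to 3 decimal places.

Scale factor relative to 1 L: 2.181.
folic acid: 2.17 µmol/L × 441.4 g/mol × 2.181 L ÷ 1000 = 2.089 mg
potassium phosphate buffer: dilute stock: 87.4 mM × 2181 mL ÷ 1000 mM = 190.619 mL
L-arginine hydrochloride: 8.51 mmol/L × 210.66 g/mol × 2.181 L ÷ 1000 = 3.910 g
monosodium phosphate: 47.9 mmol/L × 119.98 g/mol × 2.181 L ÷ 1000 = 12.534 g
trehalose dihydrate: 102 mmol/L × 378.3 g/mol × 2.181 L ÷ 1000 = 84.157 g
L-methionine: 5.02 mmol/L × 149.2 g/mol × 2.181 L ÷ 1000 = 1.634 g
sodium chloride: 3.18 g/L × 2.181 L = 6.936 g

folic acid 2.089 mg; potassium phosphate buffer 190.619 mL; L-arginine hydrochloride 3.910 g; monosodium phosphate 12.534 g; trehalose dihydrate 84.157 g; L-methionine 1.634 g; sodium chloride 6.936 g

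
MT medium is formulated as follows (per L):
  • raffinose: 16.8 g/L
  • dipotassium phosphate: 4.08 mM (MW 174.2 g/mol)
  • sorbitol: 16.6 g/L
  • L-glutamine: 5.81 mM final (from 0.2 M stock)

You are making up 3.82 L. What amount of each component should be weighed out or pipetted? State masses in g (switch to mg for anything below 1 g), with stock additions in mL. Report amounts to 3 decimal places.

Scale factor relative to 1 L: 3.82.
raffinose: 16.8 g/L × 3.82 L = 64.176 g
dipotassium phosphate: 4.08 mmol/L × 174.2 g/mol × 3.82 L ÷ 1000 = 2.715 g
sorbitol: 16.6 g/L × 3.82 L = 63.412 g
L-glutamine: dilute stock: 5.81 mM × 3820 mL ÷ 200 mM = 110.971 mL

raffinose 64.176 g; dipotassium phosphate 2.715 g; sorbitol 63.412 g; L-glutamine 110.971 mL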